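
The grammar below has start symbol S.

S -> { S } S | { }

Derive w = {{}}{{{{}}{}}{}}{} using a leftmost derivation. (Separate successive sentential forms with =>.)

S => {S}S   [S -> { S } S]
{S}S => {{}}S   [S -> { }]
{{}}S => {{}}{S}S   [S -> { S } S]
{{}}{S}S => {{}}{{S}S}S   [S -> { S } S]
{{}}{{S}S}S => {{}}{{{S}S}S}S   [S -> { S } S]
{{}}{{{S}S}S}S => {{}}{{{{}}S}S}S   [S -> { }]
{{}}{{{{}}S}S}S => {{}}{{{{}}{}}S}S   [S -> { }]
{{}}{{{{}}{}}S}S => {{}}{{{{}}{}}{}}S   [S -> { }]
{{}}{{{{}}{}}{}}S => {{}}{{{{}}{}}{}}{}   [S -> { }]

S=>{S}S=>{{}}S=>{{}}{S}S=>{{}}{{S}S}S=>{{}}{{{S}S}S}S=>{{}}{{{{}}S}S}S=>{{}}{{{{}}{}}S}S=>{{}}{{{{}}{}}{}}S=>{{}}{{{{}}{}}{}}{}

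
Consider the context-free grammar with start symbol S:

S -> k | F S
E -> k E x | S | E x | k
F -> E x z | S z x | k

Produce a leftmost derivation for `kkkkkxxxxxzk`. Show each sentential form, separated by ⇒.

S ⇒ FS   [S -> F S]
FS ⇒ ExzS   [F -> E x z]
ExzS ⇒ kExxzS   [E -> k E x]
kExxzS ⇒ kkExxxzS   [E -> k E x]
kkExxxzS ⇒ kkkExxxxzS   [E -> k E x]
kkkExxxxzS ⇒ kkkkExxxxxzS   [E -> k E x]
kkkkExxxxxzS ⇒ kkkkSxxxxxzS   [E -> S]
kkkkSxxxxxzS ⇒ kkkkkxxxxxzS   [S -> k]
kkkkkxxxxxzS ⇒ kkkkkxxxxxzk   [S -> k]

S ⇒ FS ⇒ ExzS ⇒ kExxzS ⇒ kkExxxzS ⇒ kkkExxxxzS ⇒ kkkkExxxxxzS ⇒ kkkkSxxxxxzS ⇒ kkkkkxxxxxzS ⇒ kkkkkxxxxxzk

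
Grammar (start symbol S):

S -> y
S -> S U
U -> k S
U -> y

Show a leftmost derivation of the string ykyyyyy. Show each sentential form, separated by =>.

S => SU => yU => ykS => ykSU => ykSUU => ykSUUU => ykSUUUU => ykyUUUU => ykyyUUU => ykyyyUU => ykyyyyU => ykyyyyy

S => SU   [S -> S U]
SU => yU   [S -> y]
yU => ykS   [U -> k S]
ykS => ykSU   [S -> S U]
ykSU => ykSUU   [S -> S U]
ykSUU => ykSUUU   [S -> S U]
ykSUUU => ykSUUUU   [S -> S U]
ykSUUUU => ykyUUUU   [S -> y]
ykyUUUU => ykyyUUU   [U -> y]
ykyyUUU => ykyyyUU   [U -> y]
ykyyyUU => ykyyyyU   [U -> y]
ykyyyyU => ykyyyyy   [U -> y]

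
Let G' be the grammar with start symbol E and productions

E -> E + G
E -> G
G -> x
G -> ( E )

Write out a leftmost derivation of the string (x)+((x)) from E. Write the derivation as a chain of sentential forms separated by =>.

E => E+G   [E -> E + G]
E+G => G+G   [E -> G]
G+G => (E)+G   [G -> ( E )]
(E)+G => (G)+G   [E -> G]
(G)+G => (x)+G   [G -> x]
(x)+G => (x)+(E)   [G -> ( E )]
(x)+(E) => (x)+(G)   [E -> G]
(x)+(G) => (x)+((E))   [G -> ( E )]
(x)+((E)) => (x)+((G))   [E -> G]
(x)+((G)) => (x)+((x))   [G -> x]

E=>E+G=>G+G=>(E)+G=>(G)+G=>(x)+G=>(x)+(E)=>(x)+(G)=>(x)+((E))=>(x)+((G))=>(x)+((x))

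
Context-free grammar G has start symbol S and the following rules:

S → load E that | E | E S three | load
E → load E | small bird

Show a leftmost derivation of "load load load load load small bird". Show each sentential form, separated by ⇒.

S ⇒ E   [S → E]
E ⇒ load E   [E → load E]
load E ⇒ load load E   [E → load E]
load load E ⇒ load load load E   [E → load E]
load load load E ⇒ load load load load E   [E → load E]
load load load load E ⇒ load load load load load E   [E → load E]
load load load load load E ⇒ load load load load load small bird   [E → small bird]

S ⇒ E ⇒ load E ⇒ load load E ⇒ load load load E ⇒ load load load load E ⇒ load load load load load E ⇒ load load load load load small bird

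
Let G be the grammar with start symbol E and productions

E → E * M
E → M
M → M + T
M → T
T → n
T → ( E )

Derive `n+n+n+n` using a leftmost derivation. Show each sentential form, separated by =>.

E => M   [E → M]
M => M+T   [M → M + T]
M+T => M+T+T   [M → M + T]
M+T+T => M+T+T+T   [M → M + T]
M+T+T+T => T+T+T+T   [M → T]
T+T+T+T => n+T+T+T   [T → n]
n+T+T+T => n+n+T+T   [T → n]
n+n+T+T => n+n+n+T   [T → n]
n+n+n+T => n+n+n+n   [T → n]

E => M => M+T => M+T+T => M+T+T+T => T+T+T+T => n+T+T+T => n+n+T+T => n+n+n+T => n+n+n+n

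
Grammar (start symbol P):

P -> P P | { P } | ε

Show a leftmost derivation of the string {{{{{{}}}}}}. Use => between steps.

P=>{P}=>{{P}}=>{{{P}}}=>{{{{P}}}}=>{{{{{P}}}}}=>{{{{{PP}}}}}=>{{{{{{P}P}}}}}=>{{{{{{}P}}}}}=>{{{{{{}}}}}}

P => {P}   [P -> { P }]
{P} => {{P}}   [P -> { P }]
{{P}} => {{{P}}}   [P -> { P }]
{{{P}}} => {{{{P}}}}   [P -> { P }]
{{{{P}}}} => {{{{{P}}}}}   [P -> { P }]
{{{{{P}}}}} => {{{{{PP}}}}}   [P -> P P]
{{{{{PP}}}}} => {{{{{{P}P}}}}}   [P -> { P }]
{{{{{{P}P}}}}} => {{{{{{}P}}}}}   [P -> ε]
{{{{{{}P}}}}} => {{{{{{}}}}}}   [P -> ε]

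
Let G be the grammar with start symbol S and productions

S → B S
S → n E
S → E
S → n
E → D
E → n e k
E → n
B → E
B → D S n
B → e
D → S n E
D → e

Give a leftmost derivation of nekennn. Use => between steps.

S => BS => ES => nekS => nekBS => nekDSnS => nekeSnS => nekennS => nekennE => nekennn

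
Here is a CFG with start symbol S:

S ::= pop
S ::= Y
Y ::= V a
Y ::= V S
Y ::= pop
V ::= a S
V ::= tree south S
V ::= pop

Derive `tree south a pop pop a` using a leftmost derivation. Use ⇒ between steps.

S ⇒ Y ⇒ V a ⇒ tree south S a ⇒ tree south Y a ⇒ tree south V S a ⇒ tree south a S S a ⇒ tree south a Y S a ⇒ tree south a pop S a ⇒ tree south a pop pop a

S ⇒ Y   [S ::= Y]
Y ⇒ V a   [Y ::= V a]
V a ⇒ tree south S a   [V ::= tree south S]
tree south S a ⇒ tree south Y a   [S ::= Y]
tree south Y a ⇒ tree south V S a   [Y ::= V S]
tree south V S a ⇒ tree south a S S a   [V ::= a S]
tree south a S S a ⇒ tree south a Y S a   [S ::= Y]
tree south a Y S a ⇒ tree south a pop S a   [Y ::= pop]
tree south a pop S a ⇒ tree south a pop pop a   [S ::= pop]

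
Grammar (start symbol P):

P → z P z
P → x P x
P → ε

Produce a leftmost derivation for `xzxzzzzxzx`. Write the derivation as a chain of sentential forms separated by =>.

P=>xPx=>xzPzx=>xzxPxzx=>xzxzPzxzx=>xzxzzPzzxzx=>xzxzzzzxzx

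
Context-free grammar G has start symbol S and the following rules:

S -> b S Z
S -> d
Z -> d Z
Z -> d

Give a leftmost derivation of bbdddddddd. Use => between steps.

S => bSZ => bbSZZ => bbdZZ => bbddZ => bbdddZ => bbddddZ => bbdddddZ => bbddddddZ => bbdddddddZ => bbdddddddd

S => bSZ   [S -> b S Z]
bSZ => bbSZZ   [S -> b S Z]
bbSZZ => bbdZZ   [S -> d]
bbdZZ => bbddZ   [Z -> d]
bbddZ => bbdddZ   [Z -> d Z]
bbdddZ => bbddddZ   [Z -> d Z]
bbddddZ => bbdddddZ   [Z -> d Z]
bbdddddZ => bbddddddZ   [Z -> d Z]
bbddddddZ => bbdddddddZ   [Z -> d Z]
bbdddddddZ => bbdddddddd   [Z -> d]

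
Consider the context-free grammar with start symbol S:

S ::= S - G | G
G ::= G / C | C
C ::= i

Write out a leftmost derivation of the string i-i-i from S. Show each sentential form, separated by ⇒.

S ⇒ S-G ⇒ S-G-G ⇒ G-G-G ⇒ C-G-G ⇒ i-G-G ⇒ i-C-G ⇒ i-i-G ⇒ i-i-C ⇒ i-i-i

S ⇒ S-G   [S ::= S - G]
S-G ⇒ S-G-G   [S ::= S - G]
S-G-G ⇒ G-G-G   [S ::= G]
G-G-G ⇒ C-G-G   [G ::= C]
C-G-G ⇒ i-G-G   [C ::= i]
i-G-G ⇒ i-C-G   [G ::= C]
i-C-G ⇒ i-i-G   [C ::= i]
i-i-G ⇒ i-i-C   [G ::= C]
i-i-C ⇒ i-i-i   [C ::= i]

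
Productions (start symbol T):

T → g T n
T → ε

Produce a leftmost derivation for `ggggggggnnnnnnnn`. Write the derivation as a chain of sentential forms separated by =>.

T => gTn   [T → g T n]
gTn => ggTnn   [T → g T n]
ggTnn => gggTnnn   [T → g T n]
gggTnnn => ggggTnnnn   [T → g T n]
ggggTnnnn => gggggTnnnnn   [T → g T n]
gggggTnnnnn => ggggggTnnnnnn   [T → g T n]
ggggggTnnnnnn => gggggggTnnnnnnn   [T → g T n]
gggggggTnnnnnnn => ggggggggTnnnnnnnn   [T → g T n]
ggggggggTnnnnnnnn => ggggggggnnnnnnnn   [T → ε]

T => gTn => ggTnn => gggTnnn => ggggTnnnn => gggggTnnnnn => ggggggTnnnnnn => gggggggTnnnnnnn => ggggggggTnnnnnnnn => ggggggggnnnnnnnn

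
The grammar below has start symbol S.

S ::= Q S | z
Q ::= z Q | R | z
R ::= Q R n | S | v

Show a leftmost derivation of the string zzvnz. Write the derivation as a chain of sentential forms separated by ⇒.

S ⇒ QS ⇒ zS ⇒ zQS ⇒ zRS ⇒ zQRnS ⇒ zzRnS ⇒ zzvnS ⇒ zzvnz

S ⇒ QS   [S ::= Q S]
QS ⇒ zS   [Q ::= z]
zS ⇒ zQS   [S ::= Q S]
zQS ⇒ zRS   [Q ::= R]
zRS ⇒ zQRnS   [R ::= Q R n]
zQRnS ⇒ zzRnS   [Q ::= z]
zzRnS ⇒ zzvnS   [R ::= v]
zzvnS ⇒ zzvnz   [S ::= z]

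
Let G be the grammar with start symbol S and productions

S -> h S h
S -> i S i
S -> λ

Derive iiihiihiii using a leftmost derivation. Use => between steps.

S => iSi => iiSii => iiiSiii => iiihShiii => iiihiSihiii => iiihiihiii

S => iSi   [S -> i S i]
iSi => iiSii   [S -> i S i]
iiSii => iiiSiii   [S -> i S i]
iiiSiii => iiihShiii   [S -> h S h]
iiihShiii => iiihiSihiii   [S -> i S i]
iiihiSihiii => iiihiihiii   [S -> λ]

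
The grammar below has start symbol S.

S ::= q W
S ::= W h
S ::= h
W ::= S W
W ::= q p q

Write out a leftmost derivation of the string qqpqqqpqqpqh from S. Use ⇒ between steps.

S ⇒ Wh ⇒ SWh ⇒ qWWh ⇒ qqpqWh ⇒ qqpqSWh ⇒ qqpqqWWh ⇒ qqpqqqpqWh ⇒ qqpqqqpqqpqh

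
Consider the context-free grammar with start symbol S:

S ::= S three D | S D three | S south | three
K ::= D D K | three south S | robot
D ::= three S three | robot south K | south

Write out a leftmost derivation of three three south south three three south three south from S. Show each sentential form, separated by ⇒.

S ⇒ S three D   [S ::= S three D]
S three D ⇒ S three D three D   [S ::= S three D]
S three D three D ⇒ S D three three D three D   [S ::= S D three]
S D three three D three D ⇒ S three D D three three D three D   [S ::= S three D]
S three D D three three D three D ⇒ three three D D three three D three D   [S ::= three]
three three D D three three D three D ⇒ three three south D three three D three D   [D ::= south]
three three south D three three D three D ⇒ three three south south three three D three D   [D ::= south]
three three south south three three D three D ⇒ three three south south three three south three D   [D ::= south]
three three south south three three south three D ⇒ three three south south three three south three south   [D ::= south]

S ⇒ S three D ⇒ S three D three D ⇒ S D three three D three D ⇒ S three D D three three D three D ⇒ three three D D three three D three D ⇒ three three south D three three D three D ⇒ three three south south three three D three D ⇒ three three south south three three south three D ⇒ three three south south three three south three south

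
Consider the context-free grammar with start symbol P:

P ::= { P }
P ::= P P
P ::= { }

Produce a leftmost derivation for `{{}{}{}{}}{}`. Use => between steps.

P => PP   [P ::= P P]
PP => {P}P   [P ::= { P }]
{P}P => {PP}P   [P ::= P P]
{PP}P => {{}P}P   [P ::= { }]
{{}P}P => {{}PP}P   [P ::= P P]
{{}PP}P => {{}PPP}P   [P ::= P P]
{{}PPP}P => {{}{}PP}P   [P ::= { }]
{{}{}PP}P => {{}{}{}P}P   [P ::= { }]
{{}{}{}P}P => {{}{}{}{}}P   [P ::= { }]
{{}{}{}{}}P => {{}{}{}{}}{}   [P ::= { }]

P => PP => {P}P => {PP}P => {{}P}P => {{}PP}P => {{}PPP}P => {{}{}PP}P => {{}{}{}P}P => {{}{}{}{}}P => {{}{}{}{}}{}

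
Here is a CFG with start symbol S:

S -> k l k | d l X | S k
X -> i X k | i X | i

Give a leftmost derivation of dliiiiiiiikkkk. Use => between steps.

S => Sk   [S -> S k]
Sk => dlXk   [S -> d l X]
dlXk => dliXkk   [X -> i X k]
dliXkk => dliiXkk   [X -> i X]
dliiXkk => dliiiXkk   [X -> i X]
dliiiXkk => dliiiiXkkk   [X -> i X k]
dliiiiXkkk => dliiiiiXkkkk   [X -> i X k]
dliiiiiXkkkk => dliiiiiiXkkkk   [X -> i X]
dliiiiiiXkkkk => dliiiiiiiXkkkk   [X -> i X]
dliiiiiiiXkkkk => dliiiiiiiikkkk   [X -> i]

S => Sk => dlXk => dliXkk => dliiXkk => dliiiXkk => dliiiiXkkk => dliiiiiXkkkk => dliiiiiiXkkkk => dliiiiiiiXkkkk => dliiiiiiiikkkk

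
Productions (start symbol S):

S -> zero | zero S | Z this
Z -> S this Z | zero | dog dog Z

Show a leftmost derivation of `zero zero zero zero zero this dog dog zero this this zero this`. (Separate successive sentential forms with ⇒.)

S ⇒ zero S ⇒ zero zero S ⇒ zero zero Z this ⇒ zero zero S this Z this ⇒ zero zero zero S this Z this ⇒ zero zero zero Z this this Z this ⇒ zero zero zero S this Z this this Z this ⇒ zero zero zero zero S this Z this this Z this ⇒ zero zero zero zero zero this Z this this Z this ⇒ zero zero zero zero zero this dog dog Z this this Z this ⇒ zero zero zero zero zero this dog dog zero this this Z this ⇒ zero zero zero zero zero this dog dog zero this this zero this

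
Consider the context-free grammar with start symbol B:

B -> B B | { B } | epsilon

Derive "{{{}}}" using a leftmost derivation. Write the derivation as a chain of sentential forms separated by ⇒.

B⇒{B}⇒{{B}}⇒{{{B}}}⇒{{{}}}

B ⇒ {B}   [B -> { B }]
{B} ⇒ {{B}}   [B -> { B }]
{{B}} ⇒ {{{B}}}   [B -> { B }]
{{{B}}} ⇒ {{{}}}   [B -> epsilon]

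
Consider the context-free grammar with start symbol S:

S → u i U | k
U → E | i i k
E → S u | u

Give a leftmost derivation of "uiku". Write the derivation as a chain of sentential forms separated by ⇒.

S ⇒ uiU ⇒ uiE ⇒ uiSu ⇒ uiku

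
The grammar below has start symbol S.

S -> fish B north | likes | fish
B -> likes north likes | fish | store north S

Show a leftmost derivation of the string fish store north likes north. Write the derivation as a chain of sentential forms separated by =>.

S => fish B north => fish store north S north => fish store north likes north

S => fish B north   [S -> fish B north]
fish B north => fish store north S north   [B -> store north S]
fish store north S north => fish store north likes north   [S -> likes]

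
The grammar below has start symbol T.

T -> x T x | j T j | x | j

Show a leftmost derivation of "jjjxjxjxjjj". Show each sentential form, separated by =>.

T => jTj => jjTjj => jjjTjjj => jjjxTxjjj => jjjxjTjxjjj => jjjxjxjxjjj

T => jTj   [T -> j T j]
jTj => jjTjj   [T -> j T j]
jjTjj => jjjTjjj   [T -> j T j]
jjjTjjj => jjjxTxjjj   [T -> x T x]
jjjxTxjjj => jjjxjTjxjjj   [T -> j T j]
jjjxjTjxjjj => jjjxjxjxjjj   [T -> x]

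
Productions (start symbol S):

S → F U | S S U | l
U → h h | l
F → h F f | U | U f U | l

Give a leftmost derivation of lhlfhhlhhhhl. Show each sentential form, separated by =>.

S => SSU   [S → S S U]
SSU => lSU   [S → l]
lSU => lSSUU   [S → S S U]
lSSUU => lFUSUU   [S → F U]
lFUSUU => lhFfUSUU   [F → h F f]
lhFfUSUU => lhUfUSUU   [F → U]
lhUfUSUU => lhlfUSUU   [U → l]
lhlfUSUU => lhlfhhSUU   [U → h h]
lhlfhhSUU => lhlfhhFUUU   [S → F U]
lhlfhhFUUU => lhlfhhlUUU   [F → l]
lhlfhhlUUU => lhlfhhlhhUU   [U → h h]
lhlfhhlhhUU => lhlfhhlhhhhU   [U → h h]
lhlfhhlhhhhU => lhlfhhlhhhhl   [U → l]

S=>SSU=>lSU=>lSSUU=>lFUSUU=>lhFfUSUU=>lhUfUSUU=>lhlfUSUU=>lhlfhhSUU=>lhlfhhFUUU=>lhlfhhlUUU=>lhlfhhlhhUU=>lhlfhhlhhhhU=>lhlfhhlhhhhl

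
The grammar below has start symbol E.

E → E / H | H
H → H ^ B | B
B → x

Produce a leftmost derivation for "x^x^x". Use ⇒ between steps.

E ⇒ H ⇒ H^B ⇒ H^B^B ⇒ B^B^B ⇒ x^B^B ⇒ x^x^B ⇒ x^x^x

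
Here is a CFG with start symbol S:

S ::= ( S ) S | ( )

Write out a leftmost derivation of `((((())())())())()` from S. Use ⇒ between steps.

S ⇒ (S)S   [S ::= ( S ) S]
(S)S ⇒ ((S)S)S   [S ::= ( S ) S]
((S)S)S ⇒ (((S)S)S)S   [S ::= ( S ) S]
(((S)S)S)S ⇒ ((((S)S)S)S)S   [S ::= ( S ) S]
((((S)S)S)S)S ⇒ ((((())S)S)S)S   [S ::= ( )]
((((())S)S)S)S ⇒ ((((())())S)S)S   [S ::= ( )]
((((())())S)S)S ⇒ ((((())())())S)S   [S ::= ( )]
((((())())())S)S ⇒ ((((())())())())S   [S ::= ( )]
((((())())())())S ⇒ ((((())())())())()   [S ::= ( )]

S ⇒ (S)S ⇒ ((S)S)S ⇒ (((S)S)S)S ⇒ ((((S)S)S)S)S ⇒ ((((())S)S)S)S ⇒ ((((())())S)S)S ⇒ ((((())())())S)S ⇒ ((((())())())())S ⇒ ((((())())())())()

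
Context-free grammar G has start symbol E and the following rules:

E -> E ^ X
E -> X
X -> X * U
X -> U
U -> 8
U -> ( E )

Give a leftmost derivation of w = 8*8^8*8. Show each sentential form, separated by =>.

E => E^X => X^X => X*U^X => U*U^X => 8*U^X => 8*8^X => 8*8^X*U => 8*8^U*U => 8*8^8*U => 8*8^8*8

E => E^X   [E -> E ^ X]
E^X => X^X   [E -> X]
X^X => X*U^X   [X -> X * U]
X*U^X => U*U^X   [X -> U]
U*U^X => 8*U^X   [U -> 8]
8*U^X => 8*8^X   [U -> 8]
8*8^X => 8*8^X*U   [X -> X * U]
8*8^X*U => 8*8^U*U   [X -> U]
8*8^U*U => 8*8^8*U   [U -> 8]
8*8^8*U => 8*8^8*8   [U -> 8]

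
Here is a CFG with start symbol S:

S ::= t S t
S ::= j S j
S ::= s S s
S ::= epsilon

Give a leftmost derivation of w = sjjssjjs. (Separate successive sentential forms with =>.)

S=>sSs=>sjSjs=>sjjSjjs=>sjjsSsjjs=>sjjssjjs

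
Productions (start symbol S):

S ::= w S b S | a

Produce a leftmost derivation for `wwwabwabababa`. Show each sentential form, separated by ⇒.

S ⇒ wSbS   [S ::= w S b S]
wSbS ⇒ wwSbSbS   [S ::= w S b S]
wwSbSbS ⇒ wwwSbSbSbS   [S ::= w S b S]
wwwSbSbSbS ⇒ wwwabSbSbS   [S ::= a]
wwwabSbSbS ⇒ wwwabwSbSbSbS   [S ::= w S b S]
wwwabwSbSbSbS ⇒ wwwabwabSbSbS   [S ::= a]
wwwabwabSbSbS ⇒ wwwabwababSbS   [S ::= a]
wwwabwababSbS ⇒ wwwabwabababS   [S ::= a]
wwwabwabababS ⇒ wwwabwabababa   [S ::= a]

S ⇒ wSbS ⇒ wwSbSbS ⇒ wwwSbSbSbS ⇒ wwwabSbSbS ⇒ wwwabwSbSbSbS ⇒ wwwabwabSbSbS ⇒ wwwabwababSbS ⇒ wwwabwabababS ⇒ wwwabwabababa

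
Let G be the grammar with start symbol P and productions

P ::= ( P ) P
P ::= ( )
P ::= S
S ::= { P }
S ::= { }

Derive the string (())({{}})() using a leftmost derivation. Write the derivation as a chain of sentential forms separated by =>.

P => (P)P => (())P => (())(P)P => (())(S)P => (())({P})P => (())({S})P => (())({{}})P => (())({{}})()

P => (P)P   [P ::= ( P ) P]
(P)P => (())P   [P ::= ( )]
(())P => (())(P)P   [P ::= ( P ) P]
(())(P)P => (())(S)P   [P ::= S]
(())(S)P => (())({P})P   [S ::= { P }]
(())({P})P => (())({S})P   [P ::= S]
(())({S})P => (())({{}})P   [S ::= { }]
(())({{}})P => (())({{}})()   [P ::= ( )]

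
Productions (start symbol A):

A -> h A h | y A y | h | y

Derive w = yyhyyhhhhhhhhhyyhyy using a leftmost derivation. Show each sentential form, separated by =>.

A => yAy => yyAyy => yyhAhyy => yyhyAyhyy => yyhyyAyyhyy => yyhyyhAhyyhyy => yyhyyhhAhhyyhyy => yyhyyhhhAhhhyyhyy => yyhyyhhhhAhhhhyyhyy => yyhyyhhhhhhhhhyyhyy

A => yAy   [A -> y A y]
yAy => yyAyy   [A -> y A y]
yyAyy => yyhAhyy   [A -> h A h]
yyhAhyy => yyhyAyhyy   [A -> y A y]
yyhyAyhyy => yyhyyAyyhyy   [A -> y A y]
yyhyyAyyhyy => yyhyyhAhyyhyy   [A -> h A h]
yyhyyhAhyyhyy => yyhyyhhAhhyyhyy   [A -> h A h]
yyhyyhhAhhyyhyy => yyhyyhhhAhhhyyhyy   [A -> h A h]
yyhyyhhhAhhhyyhyy => yyhyyhhhhAhhhhyyhyy   [A -> h A h]
yyhyyhhhhAhhhhyyhyy => yyhyyhhhhhhhhhyyhyy   [A -> h]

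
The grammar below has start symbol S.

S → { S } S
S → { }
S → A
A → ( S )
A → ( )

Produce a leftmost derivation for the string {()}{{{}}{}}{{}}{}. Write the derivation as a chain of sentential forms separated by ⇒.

S ⇒ {S}S   [S → { S } S]
{S}S ⇒ {A}S   [S → A]
{A}S ⇒ {()}S   [A → ( )]
{()}S ⇒ {()}{S}S   [S → { S } S]
{()}{S}S ⇒ {()}{{S}S}S   [S → { S } S]
{()}{{S}S}S ⇒ {()}{{{}}S}S   [S → { }]
{()}{{{}}S}S ⇒ {()}{{{}}{}}S   [S → { }]
{()}{{{}}{}}S ⇒ {()}{{{}}{}}{S}S   [S → { S } S]
{()}{{{}}{}}{S}S ⇒ {()}{{{}}{}}{{}}S   [S → { }]
{()}{{{}}{}}{{}}S ⇒ {()}{{{}}{}}{{}}{}   [S → { }]

S ⇒ {S}S ⇒ {A}S ⇒ {()}S ⇒ {()}{S}S ⇒ {()}{{S}S}S ⇒ {()}{{{}}S}S ⇒ {()}{{{}}{}}S ⇒ {()}{{{}}{}}{S}S ⇒ {()}{{{}}{}}{{}}S ⇒ {()}{{{}}{}}{{}}{}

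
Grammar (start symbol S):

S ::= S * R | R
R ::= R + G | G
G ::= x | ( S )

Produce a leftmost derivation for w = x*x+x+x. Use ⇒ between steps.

S ⇒ S*R ⇒ R*R ⇒ G*R ⇒ x*R ⇒ x*R+G ⇒ x*R+G+G ⇒ x*G+G+G ⇒ x*x+G+G ⇒ x*x+x+G ⇒ x*x+x+x

S ⇒ S*R   [S ::= S * R]
S*R ⇒ R*R   [S ::= R]
R*R ⇒ G*R   [R ::= G]
G*R ⇒ x*R   [G ::= x]
x*R ⇒ x*R+G   [R ::= R + G]
x*R+G ⇒ x*R+G+G   [R ::= R + G]
x*R+G+G ⇒ x*G+G+G   [R ::= G]
x*G+G+G ⇒ x*x+G+G   [G ::= x]
x*x+G+G ⇒ x*x+x+G   [G ::= x]
x*x+x+G ⇒ x*x+x+x   [G ::= x]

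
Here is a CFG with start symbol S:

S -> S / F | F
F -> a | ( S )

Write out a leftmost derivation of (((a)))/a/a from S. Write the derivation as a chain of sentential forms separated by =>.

S => S/F => S/F/F => F/F/F => (S)/F/F => (F)/F/F => ((S))/F/F => ((F))/F/F => (((S)))/F/F => (((F)))/F/F => (((a)))/F/F => (((a)))/a/F => (((a)))/a/a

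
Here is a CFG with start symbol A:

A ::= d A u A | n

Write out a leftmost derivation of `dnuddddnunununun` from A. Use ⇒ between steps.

A ⇒ dAuA   [A ::= d A u A]
dAuA ⇒ dnuA   [A ::= n]
dnuA ⇒ dnudAuA   [A ::= d A u A]
dnudAuA ⇒ dnuddAuAuA   [A ::= d A u A]
dnuddAuAuA ⇒ dnudddAuAuAuA   [A ::= d A u A]
dnudddAuAuAuA ⇒ dnuddddAuAuAuAuA   [A ::= d A u A]
dnuddddAuAuAuAuA ⇒ dnuddddnuAuAuAuA   [A ::= n]
dnuddddnuAuAuAuA ⇒ dnuddddnunuAuAuA   [A ::= n]
dnuddddnunuAuAuA ⇒ dnuddddnununuAuA   [A ::= n]
dnuddddnununuAuA ⇒ dnuddddnunununuA   [A ::= n]
dnuddddnunununuA ⇒ dnuddddnunununun   [A ::= n]

A⇒dAuA⇒dnuA⇒dnudAuA⇒dnuddAuAuA⇒dnudddAuAuAuA⇒dnuddddAuAuAuAuA⇒dnuddddnuAuAuAuA⇒dnuddddnunuAuAuA⇒dnuddddnununuAuA⇒dnuddddnunununuA⇒dnuddddnunununun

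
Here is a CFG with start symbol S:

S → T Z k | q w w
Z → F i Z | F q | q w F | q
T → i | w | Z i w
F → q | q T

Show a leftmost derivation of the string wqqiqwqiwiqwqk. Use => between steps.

S => TZk   [S → T Z k]
TZk => wZk   [T → w]
wZk => wFiZk   [Z → F i Z]
wFiZk => wqTiZk   [F → q T]
wqTiZk => wqZiwiZk   [T → Z i w]
wqZiwiZk => wqFiZiwiZk   [Z → F i Z]
wqFiZiwiZk => wqqiZiwiZk   [F → q]
wqqiZiwiZk => wqqiqwFiwiZk   [Z → q w F]
wqqiqwFiwiZk => wqqiqwqiwiZk   [F → q]
wqqiqwqiwiZk => wqqiqwqiwiqwFk   [Z → q w F]
wqqiqwqiwiqwFk => wqqiqwqiwiqwqk   [F → q]

S => TZk => wZk => wFiZk => wqTiZk => wqZiwiZk => wqFiZiwiZk => wqqiZiwiZk => wqqiqwFiwiZk => wqqiqwqiwiZk => wqqiqwqiwiqwFk => wqqiqwqiwiqwqk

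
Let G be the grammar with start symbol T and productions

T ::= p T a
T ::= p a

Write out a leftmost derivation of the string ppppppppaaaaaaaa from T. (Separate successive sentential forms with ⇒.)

T⇒pTa⇒ppTaa⇒pppTaaa⇒ppppTaaaa⇒pppppTaaaaa⇒ppppppTaaaaaa⇒pppppppTaaaaaaa⇒ppppppppaaaaaaaa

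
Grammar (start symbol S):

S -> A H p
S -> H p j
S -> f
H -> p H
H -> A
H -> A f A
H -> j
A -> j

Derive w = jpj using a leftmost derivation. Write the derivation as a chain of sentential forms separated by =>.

S => Hpj => Apj => jpj

S => Hpj   [S -> H p j]
Hpj => Apj   [H -> A]
Apj => jpj   [A -> j]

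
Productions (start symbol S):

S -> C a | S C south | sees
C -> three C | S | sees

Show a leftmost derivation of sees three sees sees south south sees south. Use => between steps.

S => S C south => S C south C south => sees C south C south => sees three C south C south => sees three S south C south => sees three S C south south C south => sees three sees C south south C south => sees three sees sees south south C south => sees three sees sees south south sees south

S => S C south   [S -> S C south]
S C south => S C south C south   [S -> S C south]
S C south C south => sees C south C south   [S -> sees]
sees C south C south => sees three C south C south   [C -> three C]
sees three C south C south => sees three S south C south   [C -> S]
sees three S south C south => sees three S C south south C south   [S -> S C south]
sees three S C south south C south => sees three sees C south south C south   [S -> sees]
sees three sees C south south C south => sees three sees sees south south C south   [C -> sees]
sees three sees sees south south C south => sees three sees sees south south sees south   [C -> sees]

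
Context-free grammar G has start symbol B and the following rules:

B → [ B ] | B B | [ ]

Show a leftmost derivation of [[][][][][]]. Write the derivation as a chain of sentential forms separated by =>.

B => [B]   [B → [ B ]]
[B] => [BB]   [B → B B]
[BB] => [BBB]   [B → B B]
[BBB] => [BBBB]   [B → B B]
[BBBB] => [[]BBB]   [B → [ ]]
[[]BBB] => [[]BBBB]   [B → B B]
[[]BBBB] => [[][]BBB]   [B → [ ]]
[[][]BBB] => [[][][]BB]   [B → [ ]]
[[][][]BB] => [[][][][]B]   [B → [ ]]
[[][][][]B] => [[][][][][]]   [B → [ ]]

B => [B] => [BB] => [BBB] => [BBBB] => [[]BBB] => [[]BBBB] => [[][]BBB] => [[][][]BB] => [[][][][]B] => [[][][][][]]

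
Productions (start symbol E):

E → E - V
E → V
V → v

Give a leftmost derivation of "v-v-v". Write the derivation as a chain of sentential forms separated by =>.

E => E-V   [E → E - V]
E-V => E-V-V   [E → E - V]
E-V-V => V-V-V   [E → V]
V-V-V => v-V-V   [V → v]
v-V-V => v-v-V   [V → v]
v-v-V => v-v-v   [V → v]

E => E-V => E-V-V => V-V-V => v-V-V => v-v-V => v-v-v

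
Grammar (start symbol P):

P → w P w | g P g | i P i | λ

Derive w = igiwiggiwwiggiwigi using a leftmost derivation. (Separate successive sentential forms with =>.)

P => iPi   [P → i P i]
iPi => igPgi   [P → g P g]
igPgi => igiPigi   [P → i P i]
igiPigi => igiwPwigi   [P → w P w]
igiwPwigi => igiwiPiwigi   [P → i P i]
igiwiPiwigi => igiwigPgiwigi   [P → g P g]
igiwigPgiwigi => igiwiggPggiwigi   [P → g P g]
igiwiggPggiwigi => igiwiggiPiggiwigi   [P → i P i]
igiwiggiPiggiwigi => igiwiggiwPwiggiwigi   [P → w P w]
igiwiggiwPwiggiwigi => igiwiggiwwiggiwigi   [P → λ]

P=>iPi=>igPgi=>igiPigi=>igiwPwigi=>igiwiPiwigi=>igiwigPgiwigi=>igiwiggPggiwigi=>igiwiggiPiggiwigi=>igiwiggiwPwiggiwigi=>igiwiggiwwiggiwigi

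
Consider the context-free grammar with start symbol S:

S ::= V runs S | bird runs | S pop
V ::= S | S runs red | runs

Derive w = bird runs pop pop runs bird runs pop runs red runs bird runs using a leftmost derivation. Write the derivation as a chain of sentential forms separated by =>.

S => V runs S   [S ::= V runs S]
V runs S => S runs red runs S   [V ::= S runs red]
S runs red runs S => S pop runs red runs S   [S ::= S pop]
S pop runs red runs S => V runs S pop runs red runs S   [S ::= V runs S]
V runs S pop runs red runs S => S runs S pop runs red runs S   [V ::= S]
S runs S pop runs red runs S => S pop runs S pop runs red runs S   [S ::= S pop]
S pop runs S pop runs red runs S => S pop pop runs S pop runs red runs S   [S ::= S pop]
S pop pop runs S pop runs red runs S => bird runs pop pop runs S pop runs red runs S   [S ::= bird runs]
bird runs pop pop runs S pop runs red runs S => bird runs pop pop runs bird runs pop runs red runs S   [S ::= bird runs]
bird runs pop pop runs bird runs pop runs red runs S => bird runs pop pop runs bird runs pop runs red runs bird runs   [S ::= bird runs]

S => V runs S => S runs red runs S => S pop runs red runs S => V runs S pop runs red runs S => S runs S pop runs red runs S => S pop runs S pop runs red runs S => S pop pop runs S pop runs red runs S => bird runs pop pop runs S pop runs red runs S => bird runs pop pop runs bird runs pop runs red runs S => bird runs pop pop runs bird runs pop runs red runs bird runs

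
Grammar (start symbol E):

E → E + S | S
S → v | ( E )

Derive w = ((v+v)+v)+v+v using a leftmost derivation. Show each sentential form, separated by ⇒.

E⇒E+S⇒E+S+S⇒S+S+S⇒(E)+S+S⇒(E+S)+S+S⇒(S+S)+S+S⇒((E)+S)+S+S⇒((E+S)+S)+S+S⇒((S+S)+S)+S+S⇒((v+S)+S)+S+S⇒((v+v)+S)+S+S⇒((v+v)+v)+S+S⇒((v+v)+v)+v+S⇒((v+v)+v)+v+v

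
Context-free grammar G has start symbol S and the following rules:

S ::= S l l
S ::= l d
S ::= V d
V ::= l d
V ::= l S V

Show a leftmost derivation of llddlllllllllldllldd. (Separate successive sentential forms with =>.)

S => Vd   [S ::= V d]
Vd => lSVd   [V ::= l S V]
lSVd => lSllVd   [S ::= S l l]
lSllVd => lSllllVd   [S ::= S l l]
lSllllVd => lSllllllVd   [S ::= S l l]
lSllllllVd => lSllllllllVd   [S ::= S l l]
lSllllllllVd => lVdllllllllVd   [S ::= V d]
lVdllllllllVd => llddllllllllVd   [V ::= l d]
llddllllllllVd => llddlllllllllSVd   [V ::= l S V]
llddlllllllllSVd => llddlllllllllSllVd   [S ::= S l l]
llddlllllllllSllVd => llddlllllllllldllVd   [S ::= l d]
llddlllllllllldllVd => llddlllllllllldllldd   [V ::= l d]

S=>Vd=>lSVd=>lSllVd=>lSllllVd=>lSllllllVd=>lSllllllllVd=>lVdllllllllVd=>llddllllllllVd=>llddlllllllllSVd=>llddlllllllllSllVd=>llddlllllllllldllVd=>llddlllllllllldllldd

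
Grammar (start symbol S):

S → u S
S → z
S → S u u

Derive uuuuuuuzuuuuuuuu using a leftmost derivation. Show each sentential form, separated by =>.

S=>Suu=>uSuu=>uuSuu=>uuuSuu=>uuuuSuu=>uuuuSuuuu=>uuuuuSuuuu=>uuuuuSuuuuuu=>uuuuuuSuuuuuu=>uuuuuuSuuuuuuuu=>uuuuuuuSuuuuuuuu=>uuuuuuuzuuuuuuuu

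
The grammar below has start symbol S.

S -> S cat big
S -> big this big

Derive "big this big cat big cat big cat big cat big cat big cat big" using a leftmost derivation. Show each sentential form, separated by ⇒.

S ⇒ S cat big ⇒ S cat big cat big ⇒ S cat big cat big cat big ⇒ S cat big cat big cat big cat big ⇒ S cat big cat big cat big cat big cat big ⇒ S cat big cat big cat big cat big cat big cat big ⇒ big this big cat big cat big cat big cat big cat big cat big

S ⇒ S cat big   [S -> S cat big]
S cat big ⇒ S cat big cat big   [S -> S cat big]
S cat big cat big ⇒ S cat big cat big cat big   [S -> S cat big]
S cat big cat big cat big ⇒ S cat big cat big cat big cat big   [S -> S cat big]
S cat big cat big cat big cat big ⇒ S cat big cat big cat big cat big cat big   [S -> S cat big]
S cat big cat big cat big cat big cat big ⇒ S cat big cat big cat big cat big cat big cat big   [S -> S cat big]
S cat big cat big cat big cat big cat big cat big ⇒ big this big cat big cat big cat big cat big cat big cat big   [S -> big this big]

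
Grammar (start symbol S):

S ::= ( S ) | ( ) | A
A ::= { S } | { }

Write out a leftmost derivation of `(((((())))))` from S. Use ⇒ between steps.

S⇒(S)⇒((S))⇒(((S)))⇒((((S))))⇒(((((S)))))⇒(((((())))))

S ⇒ (S)   [S ::= ( S )]
(S) ⇒ ((S))   [S ::= ( S )]
((S)) ⇒ (((S)))   [S ::= ( S )]
(((S))) ⇒ ((((S))))   [S ::= ( S )]
((((S)))) ⇒ (((((S)))))   [S ::= ( S )]
(((((S))))) ⇒ (((((())))))   [S ::= ( )]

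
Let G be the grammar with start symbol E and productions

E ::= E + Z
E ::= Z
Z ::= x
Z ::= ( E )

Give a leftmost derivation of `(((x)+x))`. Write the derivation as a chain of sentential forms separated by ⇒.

E ⇒ Z   [E ::= Z]
Z ⇒ (E)   [Z ::= ( E )]
(E) ⇒ (Z)   [E ::= Z]
(Z) ⇒ ((E))   [Z ::= ( E )]
((E)) ⇒ ((E+Z))   [E ::= E + Z]
((E+Z)) ⇒ ((Z+Z))   [E ::= Z]
((Z+Z)) ⇒ (((E)+Z))   [Z ::= ( E )]
(((E)+Z)) ⇒ (((Z)+Z))   [E ::= Z]
(((Z)+Z)) ⇒ (((x)+Z))   [Z ::= x]
(((x)+Z)) ⇒ (((x)+x))   [Z ::= x]

E ⇒ Z ⇒ (E) ⇒ (Z) ⇒ ((E)) ⇒ ((E+Z)) ⇒ ((Z+Z)) ⇒ (((E)+Z)) ⇒ (((Z)+Z)) ⇒ (((x)+Z)) ⇒ (((x)+x))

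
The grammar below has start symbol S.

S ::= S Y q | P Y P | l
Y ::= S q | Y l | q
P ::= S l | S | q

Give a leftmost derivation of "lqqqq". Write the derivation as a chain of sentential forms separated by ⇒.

S ⇒ PYP   [S ::= P Y P]
PYP ⇒ SYP   [P ::= S]
SYP ⇒ PYPYP   [S ::= P Y P]
PYPYP ⇒ SYPYP   [P ::= S]
SYPYP ⇒ lYPYP   [S ::= l]
lYPYP ⇒ lqPYP   [Y ::= q]
lqPYP ⇒ lqqYP   [P ::= q]
lqqYP ⇒ lqqqP   [Y ::= q]
lqqqP ⇒ lqqqq   [P ::= q]

S ⇒ PYP ⇒ SYP ⇒ PYPYP ⇒ SYPYP ⇒ lYPYP ⇒ lqPYP ⇒ lqqYP ⇒ lqqqP ⇒ lqqqq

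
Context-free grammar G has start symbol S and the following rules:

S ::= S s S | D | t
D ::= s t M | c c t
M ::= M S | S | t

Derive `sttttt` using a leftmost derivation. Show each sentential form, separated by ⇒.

S ⇒ D ⇒ stM ⇒ stMS ⇒ stMSS ⇒ stMSSS ⇒ sttSSS ⇒ stttSS ⇒ sttttS ⇒ sttttt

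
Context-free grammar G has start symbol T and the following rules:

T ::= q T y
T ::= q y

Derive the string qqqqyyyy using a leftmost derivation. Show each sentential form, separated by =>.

T => qTy   [T ::= q T y]
qTy => qqTyy   [T ::= q T y]
qqTyy => qqqTyyy   [T ::= q T y]
qqqTyyy => qqqqyyyy   [T ::= q y]

T => qTy => qqTyy => qqqTyyy => qqqqyyyy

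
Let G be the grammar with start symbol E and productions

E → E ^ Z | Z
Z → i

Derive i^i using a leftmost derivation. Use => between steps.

E => E^Z => Z^Z => i^Z => i^i

E => E^Z   [E → E ^ Z]
E^Z => Z^Z   [E → Z]
Z^Z => i^Z   [Z → i]
i^Z => i^i   [Z → i]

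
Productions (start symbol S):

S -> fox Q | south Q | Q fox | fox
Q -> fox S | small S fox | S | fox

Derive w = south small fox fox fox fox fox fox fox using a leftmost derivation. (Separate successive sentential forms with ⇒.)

S ⇒ south Q   [S -> south Q]
south Q ⇒ south small S fox   [Q -> small S fox]
south small S fox ⇒ south small fox Q fox   [S -> fox Q]
south small fox Q fox ⇒ south small fox S fox   [Q -> S]
south small fox S fox ⇒ south small fox fox Q fox   [S -> fox Q]
south small fox fox Q fox ⇒ south small fox fox S fox   [Q -> S]
south small fox fox S fox ⇒ south small fox fox Q fox fox   [S -> Q fox]
south small fox fox Q fox fox ⇒ south small fox fox fox S fox fox   [Q -> fox S]
south small fox fox fox S fox fox ⇒ south small fox fox fox fox Q fox fox   [S -> fox Q]
south small fox fox fox fox Q fox fox ⇒ south small fox fox fox fox fox fox fox   [Q -> fox]

S ⇒ south Q ⇒ south small S fox ⇒ south small fox Q fox ⇒ south small fox S fox ⇒ south small fox fox Q fox ⇒ south small fox fox S fox ⇒ south small fox fox Q fox fox ⇒ south small fox fox fox S fox fox ⇒ south small fox fox fox fox Q fox fox ⇒ south small fox fox fox fox fox fox fox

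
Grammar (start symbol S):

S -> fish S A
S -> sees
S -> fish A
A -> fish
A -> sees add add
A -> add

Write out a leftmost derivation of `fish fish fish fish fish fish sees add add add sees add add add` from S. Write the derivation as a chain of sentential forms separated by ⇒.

S ⇒ fish S A ⇒ fish fish S A A ⇒ fish fish fish S A A A ⇒ fish fish fish fish S A A A A ⇒ fish fish fish fish fish A A A A A ⇒ fish fish fish fish fish fish A A A A ⇒ fish fish fish fish fish fish sees add add A A A ⇒ fish fish fish fish fish fish sees add add add A A ⇒ fish fish fish fish fish fish sees add add add sees add add A ⇒ fish fish fish fish fish fish sees add add add sees add add add

S ⇒ fish S A   [S -> fish S A]
fish S A ⇒ fish fish S A A   [S -> fish S A]
fish fish S A A ⇒ fish fish fish S A A A   [S -> fish S A]
fish fish fish S A A A ⇒ fish fish fish fish S A A A A   [S -> fish S A]
fish fish fish fish S A A A A ⇒ fish fish fish fish fish A A A A A   [S -> fish A]
fish fish fish fish fish A A A A A ⇒ fish fish fish fish fish fish A A A A   [A -> fish]
fish fish fish fish fish fish A A A A ⇒ fish fish fish fish fish fish sees add add A A A   [A -> sees add add]
fish fish fish fish fish fish sees add add A A A ⇒ fish fish fish fish fish fish sees add add add A A   [A -> add]
fish fish fish fish fish fish sees add add add A A ⇒ fish fish fish fish fish fish sees add add add sees add add A   [A -> sees add add]
fish fish fish fish fish fish sees add add add sees add add A ⇒ fish fish fish fish fish fish sees add add add sees add add add   [A -> add]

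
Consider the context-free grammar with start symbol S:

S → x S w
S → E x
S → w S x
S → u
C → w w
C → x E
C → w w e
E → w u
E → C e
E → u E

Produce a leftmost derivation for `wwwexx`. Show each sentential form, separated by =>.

S => wSx   [S → w S x]
wSx => wExx   [S → E x]
wExx => wCexx   [E → C e]
wCexx => wwwexx   [C → w w]

S => wSx => wExx => wCexx => wwwexx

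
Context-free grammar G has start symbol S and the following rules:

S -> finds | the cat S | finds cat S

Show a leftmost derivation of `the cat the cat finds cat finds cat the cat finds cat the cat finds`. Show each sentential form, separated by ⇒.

S ⇒ the cat S ⇒ the cat the cat S ⇒ the cat the cat finds cat S ⇒ the cat the cat finds cat finds cat S ⇒ the cat the cat finds cat finds cat the cat S ⇒ the cat the cat finds cat finds cat the cat finds cat S ⇒ the cat the cat finds cat finds cat the cat finds cat the cat S ⇒ the cat the cat finds cat finds cat the cat finds cat the cat finds

S ⇒ the cat S   [S -> the cat S]
the cat S ⇒ the cat the cat S   [S -> the cat S]
the cat the cat S ⇒ the cat the cat finds cat S   [S -> finds cat S]
the cat the cat finds cat S ⇒ the cat the cat finds cat finds cat S   [S -> finds cat S]
the cat the cat finds cat finds cat S ⇒ the cat the cat finds cat finds cat the cat S   [S -> the cat S]
the cat the cat finds cat finds cat the cat S ⇒ the cat the cat finds cat finds cat the cat finds cat S   [S -> finds cat S]
the cat the cat finds cat finds cat the cat finds cat S ⇒ the cat the cat finds cat finds cat the cat finds cat the cat S   [S -> the cat S]
the cat the cat finds cat finds cat the cat finds cat the cat S ⇒ the cat the cat finds cat finds cat the cat finds cat the cat finds   [S -> finds]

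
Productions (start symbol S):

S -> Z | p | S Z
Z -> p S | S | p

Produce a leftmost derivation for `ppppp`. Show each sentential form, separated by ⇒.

S ⇒ SZ ⇒ SZZ ⇒ SZZZ ⇒ pZZZ ⇒ pSZZ ⇒ pSZZZ ⇒ ppZZZ ⇒ pppZZ ⇒ ppppZ ⇒ ppppp

S ⇒ SZ   [S -> S Z]
SZ ⇒ SZZ   [S -> S Z]
SZZ ⇒ SZZZ   [S -> S Z]
SZZZ ⇒ pZZZ   [S -> p]
pZZZ ⇒ pSZZ   [Z -> S]
pSZZ ⇒ pSZZZ   [S -> S Z]
pSZZZ ⇒ ppZZZ   [S -> p]
ppZZZ ⇒ pppZZ   [Z -> p]
pppZZ ⇒ ppppZ   [Z -> p]
ppppZ ⇒ ppppp   [Z -> p]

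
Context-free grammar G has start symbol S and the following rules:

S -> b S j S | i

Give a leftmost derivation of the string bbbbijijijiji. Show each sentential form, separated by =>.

S => bSjS   [S -> b S j S]
bSjS => bbSjSjS   [S -> b S j S]
bbSjSjS => bbbSjSjSjS   [S -> b S j S]
bbbSjSjSjS => bbbbSjSjSjSjS   [S -> b S j S]
bbbbSjSjSjSjS => bbbbijSjSjSjS   [S -> i]
bbbbijSjSjSjS => bbbbijijSjSjS   [S -> i]
bbbbijijSjSjS => bbbbijijijSjS   [S -> i]
bbbbijijijSjS => bbbbijijijijS   [S -> i]
bbbbijijijijS => bbbbijijijiji   [S -> i]

S=>bSjS=>bbSjSjS=>bbbSjSjSjS=>bbbbSjSjSjSjS=>bbbbijSjSjSjS=>bbbbijijSjSjS=>bbbbijijijSjS=>bbbbijijijijS=>bbbbijijijiji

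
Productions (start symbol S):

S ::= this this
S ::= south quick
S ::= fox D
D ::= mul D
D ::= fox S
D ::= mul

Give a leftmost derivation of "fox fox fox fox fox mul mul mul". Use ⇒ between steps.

S ⇒ fox D ⇒ fox fox S ⇒ fox fox fox D ⇒ fox fox fox fox S ⇒ fox fox fox fox fox D ⇒ fox fox fox fox fox mul D ⇒ fox fox fox fox fox mul mul D ⇒ fox fox fox fox fox mul mul mul

S ⇒ fox D   [S ::= fox D]
fox D ⇒ fox fox S   [D ::= fox S]
fox fox S ⇒ fox fox fox D   [S ::= fox D]
fox fox fox D ⇒ fox fox fox fox S   [D ::= fox S]
fox fox fox fox S ⇒ fox fox fox fox fox D   [S ::= fox D]
fox fox fox fox fox D ⇒ fox fox fox fox fox mul D   [D ::= mul D]
fox fox fox fox fox mul D ⇒ fox fox fox fox fox mul mul D   [D ::= mul D]
fox fox fox fox fox mul mul D ⇒ fox fox fox fox fox mul mul mul   [D ::= mul]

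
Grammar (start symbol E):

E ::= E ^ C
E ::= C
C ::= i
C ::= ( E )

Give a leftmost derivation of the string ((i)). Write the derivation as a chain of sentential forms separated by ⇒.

E⇒C⇒(E)⇒(C)⇒((E))⇒((C))⇒((i))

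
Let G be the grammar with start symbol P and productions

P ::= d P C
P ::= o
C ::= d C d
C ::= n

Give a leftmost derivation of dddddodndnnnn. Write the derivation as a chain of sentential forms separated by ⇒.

P⇒dPC⇒ddPCC⇒dddPCCC⇒ddddPCCCC⇒dddddPCCCCC⇒dddddoCCCCC⇒dddddodCdCCCC⇒dddddodndCCCC⇒dddddodndnCCC⇒dddddodndnnCC⇒dddddodndnnnC⇒dddddodndnnnn

P ⇒ dPC   [P ::= d P C]
dPC ⇒ ddPCC   [P ::= d P C]
ddPCC ⇒ dddPCCC   [P ::= d P C]
dddPCCC ⇒ ddddPCCCC   [P ::= d P C]
ddddPCCCC ⇒ dddddPCCCCC   [P ::= d P C]
dddddPCCCCC ⇒ dddddoCCCCC   [P ::= o]
dddddoCCCCC ⇒ dddddodCdCCCC   [C ::= d C d]
dddddodCdCCCC ⇒ dddddodndCCCC   [C ::= n]
dddddodndCCCC ⇒ dddddodndnCCC   [C ::= n]
dddddodndnCCC ⇒ dddddodndnnCC   [C ::= n]
dddddodndnnCC ⇒ dddddodndnnnC   [C ::= n]
dddddodndnnnC ⇒ dddddodndnnnn   [C ::= n]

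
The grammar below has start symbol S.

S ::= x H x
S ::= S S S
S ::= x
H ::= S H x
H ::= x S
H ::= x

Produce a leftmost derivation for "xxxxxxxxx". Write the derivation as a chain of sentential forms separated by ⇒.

S ⇒ SSS   [S ::= S S S]
SSS ⇒ xHxSS   [S ::= x H x]
xHxSS ⇒ xSHxxSS   [H ::= S H x]
xSHxxSS ⇒ xSSSHxxSS   [S ::= S S S]
xSSSHxxSS ⇒ xxSSHxxSS   [S ::= x]
xxSSHxxSS ⇒ xxxSHxxSS   [S ::= x]
xxxSHxxSS ⇒ xxxxHxxSS   [S ::= x]
xxxxHxxSS ⇒ xxxxxxxSS   [H ::= x]
xxxxxxxSS ⇒ xxxxxxxxS   [S ::= x]
xxxxxxxxS ⇒ xxxxxxxxx   [S ::= x]

S⇒SSS⇒xHxSS⇒xSHxxSS⇒xSSSHxxSS⇒xxSSHxxSS⇒xxxSHxxSS⇒xxxxHxxSS⇒xxxxxxxSS⇒xxxxxxxxS⇒xxxxxxxxx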